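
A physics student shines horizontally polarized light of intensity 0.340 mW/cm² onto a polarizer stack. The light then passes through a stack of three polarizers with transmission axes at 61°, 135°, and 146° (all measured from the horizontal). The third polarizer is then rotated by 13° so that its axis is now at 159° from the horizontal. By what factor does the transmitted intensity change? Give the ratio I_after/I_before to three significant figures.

I_new/I_old ≈ 0.866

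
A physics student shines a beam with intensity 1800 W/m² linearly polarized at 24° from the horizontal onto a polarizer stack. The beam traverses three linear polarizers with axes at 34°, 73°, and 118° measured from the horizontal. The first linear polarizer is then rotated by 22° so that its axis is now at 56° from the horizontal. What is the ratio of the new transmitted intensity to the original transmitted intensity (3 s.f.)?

Before rotation:
By Malus's law, I₁ = I₀ cos²(34° − 24°) = I₀ cos²(10°) = 0.9698 I₀.
I₂ = I₁ cos²(73° − 34°) = 0.9698 I₀ · cos²(39°) = 0.5857 I₀.
I₃ = I₂ cos²(118° − 73°) = 0.5857 I₀ · cos²(45°) = 0.2929 I₀.
After rotation:
I₁ = I₀ cos²(56° − 24°) = I₀ cos²(32°) = 0.7192 I₀.
I₂ = I₁ cos²(73° − 56°) = 0.7192 I₀ · cos²(17°) = 0.6577 I₀.
I₃ = I₂ cos²(118° − 73°) = 0.6577 I₀ · cos²(45°) = 0.3289 I₀.
Ratio = 0.3289 / 0.2929 = 1.123.

I_new/I_old ≈ 1.12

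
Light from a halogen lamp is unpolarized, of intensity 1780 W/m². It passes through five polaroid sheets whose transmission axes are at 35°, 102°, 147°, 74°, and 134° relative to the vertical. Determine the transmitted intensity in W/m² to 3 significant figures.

Unpolarized light through the first polarizer → I₁ = 1780 W/m²/2 = 890 W/m², polarized at 35°.
I₂ = I₁ · cos²(67°) = 890 · 0.1527 = 135.9 W/m².
I₃ = I₂ · cos²(45°) = 135.9 · 0.5 = 67.94 W/m².
I₄ = I₃ · cos²(73°) = 67.94 · 0.08548 = 5.807 W/m².
I₅ = I₄ · cos²(60°) = 5.807 · 0.25 = 1.452 W/m².

I ≈ 1.45 W/m²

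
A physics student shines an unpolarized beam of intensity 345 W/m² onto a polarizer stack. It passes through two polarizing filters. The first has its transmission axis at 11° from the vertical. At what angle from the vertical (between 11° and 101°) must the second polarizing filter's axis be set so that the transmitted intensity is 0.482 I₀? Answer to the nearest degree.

θ ≈ 22°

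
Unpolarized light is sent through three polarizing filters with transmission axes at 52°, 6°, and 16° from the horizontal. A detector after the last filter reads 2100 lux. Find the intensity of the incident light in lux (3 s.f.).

Unpolarized light through the first polarizer → I₁ = ½ I₀, now polarized at 52°.
I₂ = I₁ cos²(6° − 52°) = 0.5 I₀ · cos²(46°) = 0.2413 I₀.
I₃ = I₂ cos²(16° − 6°) = 0.2413 I₀ · cos²(10°) = 0.234 I₀.
So 2100 lux = 0.234 I₀, giving I₀ = 2100/0.234 = 8974 lux.

I₀ ≈ 8970 lux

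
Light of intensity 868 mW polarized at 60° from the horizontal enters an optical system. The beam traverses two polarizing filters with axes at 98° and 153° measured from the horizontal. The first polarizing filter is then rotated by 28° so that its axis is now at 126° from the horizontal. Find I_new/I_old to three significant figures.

Before rotation:
I₁ = I₀ cos²(98° − 60°) = I₀ cos²(38°) = 0.621 I₀.
I₂ = I₁ cos²(153° − 98°) = 0.621 I₀ · cos²(55°) = 0.2043 I₀.
After rotation:
I₁ = I₀ cos²(126° − 60°) = I₀ cos²(66°) = 0.1654 I₀.
I₂ = I₁ cos²(153° − 126°) = 0.1654 I₀ · cos²(27°) = 0.1313 I₀.
Ratio = 0.1313 / 0.2043 = 0.6429.

I_new/I_old ≈ 0.643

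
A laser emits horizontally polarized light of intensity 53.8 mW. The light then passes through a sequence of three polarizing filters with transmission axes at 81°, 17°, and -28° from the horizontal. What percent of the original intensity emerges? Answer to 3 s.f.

≈ 0.235%

By Malus's law, I₁ = 53.8 mW · cos²(81°) = 1.317 mW.
I₂ = I₁ · cos²(64°) = 1.317 · 0.1922 = 0.253 mW.
I₃ = I₂ · cos²(45°) = 0.253 · 0.5 = 0.1265 mW.
That is 0.2351% of the incident intensity.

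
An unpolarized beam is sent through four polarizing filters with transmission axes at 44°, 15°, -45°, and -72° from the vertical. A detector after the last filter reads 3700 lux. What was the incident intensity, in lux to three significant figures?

I₀ ≈ 4.87e4 lux

Unpolarized light through the first polarizer → I₁ = ½ I₀, now polarized at 44°.
I₂ = I₁ cos²(15° − 44°) = 0.5 I₀ · cos²(29°) = 0.3825 I₀.
I₃ = I₂ cos²(-45° − 15°) = 0.3825 I₀ · cos²(60°) = 0.09562 I₀.
I₄ = I₃ cos²(-72° + 45°) = 0.09562 I₀ · cos²(27°) = 0.07591 I₀.
So 3700 lux = 0.07591 I₀, giving I₀ = 3700/0.07591 = 4.874e+04 lux.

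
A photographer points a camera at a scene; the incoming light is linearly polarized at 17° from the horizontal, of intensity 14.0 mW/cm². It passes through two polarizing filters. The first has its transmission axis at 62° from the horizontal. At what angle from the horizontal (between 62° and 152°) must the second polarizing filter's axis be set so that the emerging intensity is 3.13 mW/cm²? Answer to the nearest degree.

I₁ = I₀ cos²(62° − 17°) = I₀ cos²(45°) = 0.5 I₀.
Target fraction: 3.13 / 14.0 mW/cm² = 0.2236 of I₀.
Need I₂/I₀ = 0.2236, so cos²(θ − 62°) = 0.2236 / 0.5 = 0.4471.
θ − 62° = arccos(√0.4471) = 48.0°, giving θ ≈ 62 + 48.0 = 110.0°.

θ ≈ 110°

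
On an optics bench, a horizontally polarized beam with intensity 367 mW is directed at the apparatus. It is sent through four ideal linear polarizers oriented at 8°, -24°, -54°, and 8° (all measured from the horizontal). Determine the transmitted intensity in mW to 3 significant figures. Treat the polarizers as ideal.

I₁ = 367 mW · cos²(8°) = 359.9 mW.
I₂ = I₁ · cos²(32°) = 359.9 · 0.7192 = 258.8 mW.
I₃ = I₂ · cos²(30°) = 258.8 · 0.75 = 194.1 mW.
I₄ = I₃ · cos²(62°) = 194.1 · 0.2204 = 42.79 mW.

I ≈ 42.8 mW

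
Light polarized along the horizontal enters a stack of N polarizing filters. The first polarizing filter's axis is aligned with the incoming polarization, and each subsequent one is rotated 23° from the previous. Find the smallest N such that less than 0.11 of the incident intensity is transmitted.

First polarizer is aligned with the polarization: full transmission.
Each further stage multiplies by cos²(23°) = 0.8473.
After N polarizers: T = 0.8473^(N−1). Require T < 0.11 ⇒ N−1 > ln(0.11)/ln(0.8473) = 13.32, so N−1 ≥ 14 and N = 15.
Check: N=15 gives T = 0.09834 < 0.11; N=14 gives T = 0.1161.

N = 15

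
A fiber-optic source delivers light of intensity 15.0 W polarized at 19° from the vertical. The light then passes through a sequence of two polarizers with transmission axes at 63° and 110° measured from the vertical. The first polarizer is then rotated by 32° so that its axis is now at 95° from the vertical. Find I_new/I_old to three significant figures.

I_new/I_old ≈ 0.227

Before rotation:
I₁ = I₀ cos²(63° − 19°) = I₀ cos²(44°) = 0.5174 I₀.
I₂ = I₁ cos²(110° − 63°) = 0.5174 I₀ · cos²(47°) = 0.2407 I₀.
After rotation:
I₁ = I₀ cos²(95° − 19°) = I₀ cos²(76°) = 0.05853 I₀.
I₂ = I₁ cos²(110° − 95°) = 0.05853 I₀ · cos²(15°) = 0.05461 I₀.
Ratio = 0.05461 / 0.2407 = 0.2269.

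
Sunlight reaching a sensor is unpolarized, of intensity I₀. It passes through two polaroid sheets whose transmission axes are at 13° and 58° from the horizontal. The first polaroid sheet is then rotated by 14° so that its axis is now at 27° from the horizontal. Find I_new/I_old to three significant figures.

Before rotation:
Unpolarized light through the first polarizer → I₁ = ½ I₀, now polarized at 13°.
I₂ = I₁ cos²(58° − 13°) = 0.5 I₀ · cos²(45°) = 0.25 I₀.
After rotation:
Unpolarized light through the first polarizer → I₁ = ½ I₀, now polarized at 27°.
I₂ = I₁ cos²(58° − 27°) = 0.5 I₀ · cos²(31°) = 0.3674 I₀.
Ratio = 0.3674 / 0.25 = 1.469.

I_new/I_old ≈ 1.47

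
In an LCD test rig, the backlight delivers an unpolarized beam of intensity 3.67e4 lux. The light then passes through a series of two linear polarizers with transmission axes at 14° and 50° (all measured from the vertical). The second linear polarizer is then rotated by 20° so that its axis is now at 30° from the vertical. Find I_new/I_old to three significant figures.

Before rotation:
Unpolarized light through the first polarizer → I₁ = ½ I₀, now polarized at 14°.
I₂ = I₁ cos²(50° − 14°) = 0.5 I₀ · cos²(36°) = 0.3273 I₀.
After rotation:
Unpolarized light through the first polarizer → I₁ = ½ I₀, now polarized at 14°.
I₂ = I₁ cos²(30° − 14°) = 0.5 I₀ · cos²(16°) = 0.462 I₀.
Ratio = 0.462 / 0.3273 = 1.412.

I_new/I_old ≈ 1.41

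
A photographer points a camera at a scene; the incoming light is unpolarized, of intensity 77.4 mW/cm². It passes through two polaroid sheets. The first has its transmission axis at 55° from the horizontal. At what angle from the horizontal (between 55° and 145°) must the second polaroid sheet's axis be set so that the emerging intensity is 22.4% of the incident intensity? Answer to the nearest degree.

θ ≈ 103°

Unpolarized light through the first polarizer → I₁ = ½ I₀, now polarized at 55°.
Need I₂/I₀ = 0.224, so cos²(θ − 55°) = 0.224 / 0.5 = 0.448.
θ − 55° = arccos(√0.448) = 48.0°, giving θ ≈ 55 + 48.0 = 103.0°.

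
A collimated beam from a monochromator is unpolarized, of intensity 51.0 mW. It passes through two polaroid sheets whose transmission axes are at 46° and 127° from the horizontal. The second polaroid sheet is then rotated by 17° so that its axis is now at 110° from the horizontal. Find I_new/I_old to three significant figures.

I_new/I_old ≈ 7.85

Before rotation:
Unpolarized light through the first polarizer → I₁ = ½ I₀, now polarized at 46°.
I₂ = I₁ cos²(127° − 46°) = 0.5 I₀ · cos²(81°) = 0.01224 I₀.
After rotation:
Unpolarized light through the first polarizer → I₁ = ½ I₀, now polarized at 46°.
I₂ = I₁ cos²(110° − 46°) = 0.5 I₀ · cos²(64°) = 0.09608 I₀.
Ratio = 0.09608 / 0.01224 = 7.853.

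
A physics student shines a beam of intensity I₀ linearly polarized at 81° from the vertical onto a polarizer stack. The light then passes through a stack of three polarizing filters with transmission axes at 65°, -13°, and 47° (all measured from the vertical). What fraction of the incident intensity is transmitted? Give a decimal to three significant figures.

I₁ = I₀ cos²(65° − 81°) = I₀ cos²(16°) = 0.924 I₀.
I₂ = I₁ cos²(-13° − 65°) = 0.924 I₀ · cos²(78°) = 0.03994 I₀.
I₃ = I₂ cos²(47° + 13°) = 0.03994 I₀ · cos²(60°) = 0.009986 I₀.
Transmitted fraction = 0.009986.

≈ 0.00999 I₀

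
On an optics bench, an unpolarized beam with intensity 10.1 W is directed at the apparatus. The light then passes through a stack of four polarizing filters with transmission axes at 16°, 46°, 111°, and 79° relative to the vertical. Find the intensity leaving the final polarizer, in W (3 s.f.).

I ≈ 0.487 W

Unpolarized light through the first polarizer → I₁ = 10.1 W/2 = 5.05 W, polarized at 16°.
I₂ = I₁ · cos²(30°) = 5.05 · 0.75 = 3.788 W.
I₃ = I₂ · cos²(65°) = 3.788 · 0.1786 = 0.6765 W.
I₄ = I₃ · cos²(32°) = 0.6765 · 0.7192 = 0.4865 W.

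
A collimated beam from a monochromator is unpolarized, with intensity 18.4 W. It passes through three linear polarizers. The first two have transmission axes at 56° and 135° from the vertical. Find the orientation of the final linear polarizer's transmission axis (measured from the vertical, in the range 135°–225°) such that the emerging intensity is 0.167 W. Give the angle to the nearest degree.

Unpolarized light through the first polarizer → I₁ = ½ I₀, now polarized at 56°.
I₂ = I₁ cos²(135° − 56°) = 0.5 I₀ · cos²(79°) = 0.0182 I₀.
Target fraction: 0.167 / 18.4 W = 0.009076 of I₀.
Need I₃/I₀ = 0.009076, so cos²(θ − 135°) = 0.009076 / 0.0182 = 0.4986.
θ − 135° = arccos(√0.4986) = 45.1°, giving θ ≈ 135 + 45.1 = 180.1°.

θ ≈ 180°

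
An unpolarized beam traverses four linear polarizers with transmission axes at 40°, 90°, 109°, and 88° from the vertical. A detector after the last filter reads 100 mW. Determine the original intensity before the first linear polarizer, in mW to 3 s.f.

Unpolarized light through the first polarizer → I₁ = ½ I₀, now polarized at 40°.
I₂ = I₁ cos²(90° − 40°) = 0.5 I₀ · cos²(50°) = 0.2066 I₀.
I₃ = I₂ cos²(109° − 90°) = 0.2066 I₀ · cos²(19°) = 0.1847 I₀.
I₄ = I₃ cos²(88° − 109°) = 0.1847 I₀ · cos²(21°) = 0.161 I₀.
So 100 mW = 0.161 I₀, giving I₀ = 100/0.161 = 621.2 mW.

I₀ ≈ 621 mW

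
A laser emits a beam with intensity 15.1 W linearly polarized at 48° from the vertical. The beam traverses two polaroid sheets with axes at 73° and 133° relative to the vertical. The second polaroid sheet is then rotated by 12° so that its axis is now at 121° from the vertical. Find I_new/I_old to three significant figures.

Before rotation:
By Malus's law, I₁ = I₀ cos²(73° − 48°) = I₀ cos²(25°) = 0.8214 I₀.
I₂ = I₁ cos²(133° − 73°) = 0.8214 I₀ · cos²(60°) = 0.2053 I₀.
After rotation:
I₁ = I₀ cos²(73° − 48°) = I₀ cos²(25°) = 0.8214 I₀.
I₂ = I₁ cos²(121° − 73°) = 0.8214 I₀ · cos²(48°) = 0.3678 I₀.
Ratio = 0.3678 / 0.2053 = 1.791.

I_new/I_old ≈ 1.79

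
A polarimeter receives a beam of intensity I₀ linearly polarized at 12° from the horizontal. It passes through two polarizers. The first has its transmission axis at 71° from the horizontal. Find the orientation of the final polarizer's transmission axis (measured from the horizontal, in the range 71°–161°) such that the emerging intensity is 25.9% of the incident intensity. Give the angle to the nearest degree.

By Malus's law, I₁ = I₀ cos²(71° − 12°) = I₀ cos²(59°) = 0.2653 I₀.
Need I₂/I₀ = 0.259, so cos²(θ − 71°) = 0.259 / 0.2653 = 0.9764.
θ − 71° = arccos(√0.9764) = 8.8°, giving θ ≈ 71 + 8.8 = 79.8°.

θ ≈ 80°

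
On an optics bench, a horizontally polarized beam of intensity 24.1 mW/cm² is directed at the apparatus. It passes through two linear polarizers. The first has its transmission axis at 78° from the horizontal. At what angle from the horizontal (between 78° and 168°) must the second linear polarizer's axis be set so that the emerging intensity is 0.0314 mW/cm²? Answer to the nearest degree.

By Malus's law, I₁ = I₀ cos²(78° − 0°) = I₀ cos²(78°) = 0.04323 I₀.
Target fraction: 0.0314 / 24.1 mW/cm² = 0.001303 of I₀.
Need I₂/I₀ = 0.001303, so cos²(θ − 78°) = 0.001303 / 0.04323 = 0.03014.
θ − 78° = arccos(√0.03014) = 80.0°, giving θ ≈ 78 + 80.0 = 158.0°.

θ ≈ 158°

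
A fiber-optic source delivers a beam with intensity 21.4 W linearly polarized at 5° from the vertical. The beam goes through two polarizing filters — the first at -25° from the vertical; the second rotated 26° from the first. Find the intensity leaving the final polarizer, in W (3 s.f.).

I₁ = 21.4 W · cos²(30°) = 16.05 W.
I₂ = I₁ · cos²(26°) = 16.05 · 0.8078 = 12.97 W.

I ≈ 13.0 W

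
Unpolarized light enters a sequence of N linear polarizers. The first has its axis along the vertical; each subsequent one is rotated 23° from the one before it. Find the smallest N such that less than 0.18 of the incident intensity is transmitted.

First polarizer halves the unpolarized light: factor 1/2.
Each further stage multiplies by cos²(23°) = 0.8473.
After N polarizers: T = 0.5·0.8473^(N−1). Require T < 0.18 ⇒ N−1 > ln(0.18/0.5)/ln(0.8473) = 6.17, so N−1 ≥ 7 and N = 8.
Check: N=8 gives T = 0.1568 < 0.18; N=7 gives T = 0.185.

N = 8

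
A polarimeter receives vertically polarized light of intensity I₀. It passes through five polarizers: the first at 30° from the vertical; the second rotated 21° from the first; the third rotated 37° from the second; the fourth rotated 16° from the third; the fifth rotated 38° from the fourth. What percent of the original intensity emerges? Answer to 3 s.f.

≈ 23.9%

I₁ = I₀ cos²(30° − 0°) = I₀ cos²(30°) = 0.75 I₀.
I₂ = I₁ cos²(21°) = 0.75 · 0.8716 I₀ = 0.6537 I₀.
I₃ = I₂ cos²(37°) = 0.6537 · 0.6378 I₀ = 0.4169 I₀.
I₄ = I₃ cos²(16°) = 0.4169 · 0.924 I₀ = 0.3853 I₀.
I₅ = I₄ cos²(38°) = 0.3853 · 0.621 I₀ = 0.2392 I₀.
That is 23.92% of the incident intensity.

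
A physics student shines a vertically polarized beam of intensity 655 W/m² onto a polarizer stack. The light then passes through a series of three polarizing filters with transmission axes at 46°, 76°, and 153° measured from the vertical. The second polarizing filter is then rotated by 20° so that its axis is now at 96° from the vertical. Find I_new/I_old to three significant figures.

I_new/I_old ≈ 3.23

Before rotation:
By Malus's law, I₁ = I₀ cos²(46° − 0°) = I₀ cos²(46°) = 0.4826 I₀.
I₂ = I₁ cos²(76° − 46°) = 0.4826 I₀ · cos²(30°) = 0.3619 I₀.
I₃ = I₂ cos²(153° − 76°) = 0.3619 I₀ · cos²(77°) = 0.01831 I₀.
After rotation:
I₁ = I₀ cos²(46° − 0°) = I₀ cos²(46°) = 0.4826 I₀.
I₂ = I₁ cos²(96° − 46°) = 0.4826 I₀ · cos²(50°) = 0.1994 I₀.
I₃ = I₂ cos²(153° − 96°) = 0.1994 I₀ · cos²(57°) = 0.05914 I₀.
Ratio = 0.05914 / 0.01831 = 3.229.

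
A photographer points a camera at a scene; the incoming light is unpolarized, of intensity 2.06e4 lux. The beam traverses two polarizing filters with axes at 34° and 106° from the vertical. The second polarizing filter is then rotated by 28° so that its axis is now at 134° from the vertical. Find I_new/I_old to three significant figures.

I_new/I_old ≈ 0.316

Before rotation:
Unpolarized light through the first polarizer → I₁ = ½ I₀, now polarized at 34°.
I₂ = I₁ cos²(106° − 34°) = 0.5 I₀ · cos²(72°) = 0.04775 I₀.
After rotation:
Unpolarized light through the first polarizer → I₁ = ½ I₀, now polarized at 34°.
Angle between axes 1 and 2: 80°. I₂ = 0.5 I₀ · cos²(80°) = 0.01508 I₀.
Ratio = 0.01508 / 0.04775 = 0.3158.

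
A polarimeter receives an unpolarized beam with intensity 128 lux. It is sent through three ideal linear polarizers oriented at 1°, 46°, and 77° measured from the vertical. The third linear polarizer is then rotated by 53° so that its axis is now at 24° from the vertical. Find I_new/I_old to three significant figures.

Before rotation:
Unpolarized light through the first polarizer → I₁ = ½ I₀, now polarized at 1°.
I₂ = I₁ cos²(46° − 1°) = 0.5 I₀ · cos²(45°) = 0.25 I₀.
I₃ = I₂ cos²(77° − 46°) = 0.25 I₀ · cos²(31°) = 0.1837 I₀.
After rotation:
Unpolarized light through the first polarizer → I₁ = ½ I₀, now polarized at 1°.
I₂ = I₁ cos²(46° − 1°) = 0.5 I₀ · cos²(45°) = 0.25 I₀.
I₃ = I₂ cos²(24° − 46°) = 0.25 I₀ · cos²(22°) = 0.2149 I₀.
Ratio = 0.2149 / 0.1837 = 1.17.

I_new/I_old ≈ 1.17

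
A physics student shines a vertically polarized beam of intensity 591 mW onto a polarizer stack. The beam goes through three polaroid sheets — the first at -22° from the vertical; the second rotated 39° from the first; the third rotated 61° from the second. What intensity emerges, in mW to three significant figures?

I ≈ 72.1 mW

By Malus's law, I₁ = 591 mW · cos²(22°) = 508.1 mW.
I₂ = I₁ · cos²(39°) = 508.1 · 0.604 = 306.8 mW.
I₃ = I₂ · cos²(61°) = 306.8 · 0.235 = 72.12 mW.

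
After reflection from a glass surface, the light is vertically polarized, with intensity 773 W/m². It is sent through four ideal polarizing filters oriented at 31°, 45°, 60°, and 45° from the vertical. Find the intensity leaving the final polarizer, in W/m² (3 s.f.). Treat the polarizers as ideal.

I₁ = 773 W/m² · cos²(31°) = 568 W/m².
I₂ = I₁ · cos²(14°) = 568 · 0.9415 = 534.7 W/m².
I₃ = I₂ · cos²(15°) = 534.7 · 0.933 = 498.9 W/m².
I₄ = I₃ · cos²(15°) = 498.9 · 0.933 = 465.5 W/m².

I ≈ 465 W/m²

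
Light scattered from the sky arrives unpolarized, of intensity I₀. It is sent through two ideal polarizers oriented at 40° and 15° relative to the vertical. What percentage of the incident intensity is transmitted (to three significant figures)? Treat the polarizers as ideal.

≈ 41.1%

Unpolarized light through the first polarizer → I₁ = ½ I₀, now polarized at 40°.
I₂ = I₁ cos²(15° − 40°) = 0.5 I₀ · cos²(25°) = 0.4107 I₀.
That is 41.07% of the incident intensity.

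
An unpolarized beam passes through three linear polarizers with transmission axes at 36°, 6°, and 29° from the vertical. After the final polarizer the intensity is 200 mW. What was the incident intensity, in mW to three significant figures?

Unpolarized light through the first polarizer → I₁ = ½ I₀, now polarized at 36°.
I₂ = I₁ cos²(6° − 36°) = 0.5 I₀ · cos²(30°) = 0.375 I₀.
I₃ = I₂ cos²(29° − 6°) = 0.375 I₀ · cos²(23°) = 0.3177 I₀.
So 200 mW = 0.3177 I₀, giving I₀ = 200/0.3177 = 629.4 mW.

I₀ ≈ 629 mW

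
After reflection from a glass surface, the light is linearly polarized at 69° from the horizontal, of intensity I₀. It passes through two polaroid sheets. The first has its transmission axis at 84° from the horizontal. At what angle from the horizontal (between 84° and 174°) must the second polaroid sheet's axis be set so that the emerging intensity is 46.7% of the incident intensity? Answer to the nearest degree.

θ ≈ 129°

I₁ = I₀ cos²(84° − 69°) = I₀ cos²(15°) = 0.933 I₀.
Need I₂/I₀ = 0.467, so cos²(θ − 84°) = 0.467 / 0.933 = 0.5005.
θ − 84° = arccos(√0.5005) = 45.0°, giving θ ≈ 84 + 45.0 = 129.0°.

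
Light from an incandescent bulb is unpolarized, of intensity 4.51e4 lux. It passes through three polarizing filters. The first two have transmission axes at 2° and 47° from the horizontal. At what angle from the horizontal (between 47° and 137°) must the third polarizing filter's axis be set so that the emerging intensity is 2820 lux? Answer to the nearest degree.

θ ≈ 107°

Unpolarized light through the first polarizer → I₁ = ½ I₀, now polarized at 2°.
I₂ = I₁ cos²(47° − 2°) = 0.5 I₀ · cos²(45°) = 0.25 I₀.
Target fraction: 2820 / 4.51e4 lux = 0.06253 of I₀.
Need I₃/I₀ = 0.06253, so cos²(θ − 47°) = 0.06253 / 0.25 = 0.2501.
θ − 47° = arccos(√0.2501) = 60.0°, giving θ ≈ 47 + 60.0 = 107.0°.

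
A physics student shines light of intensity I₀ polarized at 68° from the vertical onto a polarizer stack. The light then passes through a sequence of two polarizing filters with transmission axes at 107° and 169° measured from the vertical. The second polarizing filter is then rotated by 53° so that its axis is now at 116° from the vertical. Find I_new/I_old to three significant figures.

I_new/I_old ≈ 4.43

Before rotation:
By Malus's law, I₁ = I₀ cos²(107° − 68°) = I₀ cos²(39°) = 0.604 I₀.
I₂ = I₁ cos²(169° − 107°) = 0.604 I₀ · cos²(62°) = 0.1331 I₀.
After rotation:
I₁ = I₀ cos²(107° − 68°) = I₀ cos²(39°) = 0.604 I₀.
I₂ = I₁ cos²(116° − 107°) = 0.604 I₀ · cos²(9°) = 0.5892 I₀.
Ratio = 0.5892 / 0.1331 = 4.426.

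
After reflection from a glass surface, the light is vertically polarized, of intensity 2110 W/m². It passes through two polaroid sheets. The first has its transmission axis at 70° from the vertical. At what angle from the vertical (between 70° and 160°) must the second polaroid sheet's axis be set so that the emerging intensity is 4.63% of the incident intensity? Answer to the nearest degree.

θ ≈ 121°

I₁ = I₀ cos²(70° − 0°) = I₀ cos²(70°) = 0.117 I₀.
Need I₂/I₀ = 0.0463, so cos²(θ − 70°) = 0.0463 / 0.117 = 0.3958.
θ − 70° = arccos(√0.3958) = 51.0°, giving θ ≈ 70 + 51.0 = 121.0°.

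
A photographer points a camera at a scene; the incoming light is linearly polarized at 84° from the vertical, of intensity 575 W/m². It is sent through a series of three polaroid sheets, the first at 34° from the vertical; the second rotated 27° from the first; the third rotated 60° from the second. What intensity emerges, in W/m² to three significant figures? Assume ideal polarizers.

I₁ = 575 W/m² · cos²(50°) = 237.6 W/m².
I₂ = I₁ · cos²(27°) = 237.6 · 0.7939 = 188.6 W/m².
I₃ = I₂ · cos²(60°) = 188.6 · 0.25 = 47.15 W/m².

I ≈ 47.2 W/m²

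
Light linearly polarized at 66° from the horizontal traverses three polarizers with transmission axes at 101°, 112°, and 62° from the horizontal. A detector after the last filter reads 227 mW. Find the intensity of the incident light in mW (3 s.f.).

By Malus's law, I₁ = I₀ cos²(101° − 66°) = I₀ cos²(35°) = 0.671 I₀.
I₂ = I₁ cos²(112° − 101°) = 0.671 I₀ · cos²(11°) = 0.6466 I₀.
I₃ = I₂ cos²(62° − 112°) = 0.6466 I₀ · cos²(50°) = 0.2672 I₀.
So 227 mW = 0.2672 I₀, giving I₀ = 227/0.2672 = 849.7 mW.

I₀ ≈ 850 mW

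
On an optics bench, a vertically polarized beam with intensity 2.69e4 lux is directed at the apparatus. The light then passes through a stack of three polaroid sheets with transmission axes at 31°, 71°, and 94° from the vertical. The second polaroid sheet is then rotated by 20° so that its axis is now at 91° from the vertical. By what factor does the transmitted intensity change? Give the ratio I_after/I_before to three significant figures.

I_new/I_old ≈ 0.501

Before rotation:
I₁ = I₀ cos²(31° − 0°) = I₀ cos²(31°) = 0.7347 I₀.
I₂ = I₁ cos²(71° − 31°) = 0.7347 I₀ · cos²(40°) = 0.4312 I₀.
I₃ = I₂ cos²(94° − 71°) = 0.4312 I₀ · cos²(23°) = 0.3653 I₀.
After rotation:
I₁ = I₀ cos²(31° − 0°) = I₀ cos²(31°) = 0.7347 I₀.
I₂ = I₁ cos²(91° − 31°) = 0.7347 I₀ · cos²(60°) = 0.1837 I₀.
I₃ = I₂ cos²(94° − 91°) = 0.1837 I₀ · cos²(3°) = 0.1832 I₀.
Ratio = 0.1832 / 0.3653 = 0.5014.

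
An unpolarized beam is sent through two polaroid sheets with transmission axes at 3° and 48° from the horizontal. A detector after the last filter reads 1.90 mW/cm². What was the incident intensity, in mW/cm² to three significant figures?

Unpolarized light through the first polarizer → I₁ = ½ I₀, now polarized at 3°.
I₂ = I₁ cos²(48° − 3°) = 0.5 I₀ · cos²(45°) = 0.25 I₀.
So 1.90 mW/cm² = 0.25 I₀, giving I₀ = 1.90/0.25 = 7.6 mW/cm².

I₀ ≈ 7.60 mW/cm²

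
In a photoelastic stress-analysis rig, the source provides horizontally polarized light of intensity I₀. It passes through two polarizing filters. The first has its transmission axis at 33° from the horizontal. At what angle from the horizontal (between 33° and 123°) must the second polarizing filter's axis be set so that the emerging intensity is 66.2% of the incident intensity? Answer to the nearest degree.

I₁ = I₀ cos²(33° − 0°) = I₀ cos²(33°) = 0.7034 I₀.
Need I₂/I₀ = 0.662, so cos²(θ − 33°) = 0.662 / 0.7034 = 0.9412.
θ − 33° = arccos(√0.9412) = 14.0°, giving θ ≈ 33 + 14.0 = 47.0°.

θ ≈ 47°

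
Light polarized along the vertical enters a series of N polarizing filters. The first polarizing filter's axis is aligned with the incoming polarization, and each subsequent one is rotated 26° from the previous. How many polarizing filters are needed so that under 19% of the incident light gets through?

N = 9

First polarizer is aligned with the polarization: full transmission.
Each further stage multiplies by cos²(26°) = 0.8078.
After N polarizers: T = 0.8078^(N−1). Require T < 0.19 ⇒ N−1 > ln(0.19)/ln(0.8078) = 7.78, so N−1 ≥ 8 and N = 9.
Check: N=9 gives T = 0.1814 < 0.19; N=8 gives T = 0.2245.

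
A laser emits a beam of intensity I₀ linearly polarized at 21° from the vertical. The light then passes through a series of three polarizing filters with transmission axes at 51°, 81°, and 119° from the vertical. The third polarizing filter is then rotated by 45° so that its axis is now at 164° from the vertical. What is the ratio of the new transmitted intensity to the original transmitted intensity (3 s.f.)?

I_new/I_old ≈ 0.0239

Before rotation:
By Malus's law, I₁ = I₀ cos²(51° − 21°) = I₀ cos²(30°) = 0.75 I₀.
I₂ = I₁ cos²(81° − 51°) = 0.75 I₀ · cos²(30°) = 0.5625 I₀.
I₃ = I₂ cos²(119° − 81°) = 0.5625 I₀ · cos²(38°) = 0.3493 I₀.
After rotation:
I₁ = I₀ cos²(51° − 21°) = I₀ cos²(30°) = 0.75 I₀.
I₂ = I₁ cos²(81° − 51°) = 0.75 I₀ · cos²(30°) = 0.5625 I₀.
I₃ = I₂ cos²(164° − 81°) = 0.5625 I₀ · cos²(83°) = 0.008354 I₀.
Ratio = 0.008354 / 0.3493 = 0.02392.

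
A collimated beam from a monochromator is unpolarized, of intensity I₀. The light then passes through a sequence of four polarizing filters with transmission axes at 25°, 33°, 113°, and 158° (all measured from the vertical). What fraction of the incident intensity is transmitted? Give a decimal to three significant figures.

≈ 0.00739 I₀

Unpolarized light through the first polarizer → I₁ = ½ I₀, now polarized at 25°.
I₂ = I₁ cos²(33° − 25°) = 0.5 I₀ · cos²(8°) = 0.4903 I₀.
I₃ = I₂ cos²(113° − 33°) = 0.4903 I₀ · cos²(80°) = 0.01478 I₀.
I₄ = I₃ cos²(158° − 113°) = 0.01478 I₀ · cos²(45°) = 0.007392 I₀.
Transmitted fraction = 0.007392.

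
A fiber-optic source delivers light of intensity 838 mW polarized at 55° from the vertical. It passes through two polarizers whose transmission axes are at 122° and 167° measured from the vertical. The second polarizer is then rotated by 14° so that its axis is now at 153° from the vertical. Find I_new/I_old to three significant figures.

I_new/I_old ≈ 1.47

Before rotation:
I₁ = I₀ cos²(122° − 55°) = I₀ cos²(67°) = 0.1527 I₀.
I₂ = I₁ cos²(167° − 122°) = 0.1527 I₀ · cos²(45°) = 0.07634 I₀.
After rotation:
I₁ = I₀ cos²(122° − 55°) = I₀ cos²(67°) = 0.1527 I₀.
I₂ = I₁ cos²(153° − 122°) = 0.1527 I₀ · cos²(31°) = 0.1122 I₀.
Ratio = 0.1122 / 0.07634 = 1.469.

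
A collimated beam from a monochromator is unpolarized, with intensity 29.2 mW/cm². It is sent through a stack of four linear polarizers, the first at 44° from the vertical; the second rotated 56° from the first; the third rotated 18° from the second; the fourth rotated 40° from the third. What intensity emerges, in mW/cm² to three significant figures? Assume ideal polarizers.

I ≈ 2.42 mW/cm²

Unpolarized light through the first polarizer → I₁ = 29.2 mW/cm²/2 = 14.6 mW/cm², polarized at 44°.
I₂ = I₁ · cos²(56°) = 14.6 · 0.3127 = 4.565 mW/cm².
I₃ = I₂ · cos²(18°) = 4.565 · 0.9045 = 4.129 mW/cm².
I₄ = I₃ · cos²(40°) = 4.129 · 0.5868 = 2.423 mW/cm².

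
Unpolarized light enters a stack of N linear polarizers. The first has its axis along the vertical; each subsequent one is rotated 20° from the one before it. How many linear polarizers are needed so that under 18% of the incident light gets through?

N = 10

First polarizer halves the unpolarized light: factor 1/2.
Each further stage multiplies by cos²(20°) = 0.883.
After N polarizers: T = 0.5·0.883^(N−1). Require T < 0.18 ⇒ N−1 > ln(0.18/0.5)/ln(0.883) = 8.21, so N−1 ≥ 9 and N = 10.
Check: N=10 gives T = 0.1632 < 0.18; N=9 gives T = 0.1848.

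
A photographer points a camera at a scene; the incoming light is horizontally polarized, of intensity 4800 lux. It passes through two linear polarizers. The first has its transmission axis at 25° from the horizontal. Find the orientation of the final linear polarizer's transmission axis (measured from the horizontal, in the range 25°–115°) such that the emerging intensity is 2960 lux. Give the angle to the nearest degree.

I₁ = I₀ cos²(25° − 0°) = I₀ cos²(25°) = 0.8214 I₀.
Target fraction: 2960 / 4800 lux = 0.6167 of I₀.
Need I₂/I₀ = 0.6167, so cos²(θ − 25°) = 0.6167 / 0.8214 = 0.7508.
θ − 25° = arccos(√0.7508) = 29.9°, giving θ ≈ 25 + 29.9 = 54.9°.

θ ≈ 55°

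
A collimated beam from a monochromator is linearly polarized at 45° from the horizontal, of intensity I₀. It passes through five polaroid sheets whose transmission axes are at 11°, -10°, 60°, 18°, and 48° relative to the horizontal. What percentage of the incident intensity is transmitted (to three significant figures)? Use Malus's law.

By Malus's law, I₁ = I₀ cos²(11° − 45°) = I₀ cos²(34°) = 0.6873 I₀.
I₂ = I₁ cos²(-10° − 11°) = 0.6873 I₀ · cos²(21°) = 0.599 I₀.
I₃ = I₂ cos²(60° + 10°) = 0.599 I₀ · cos²(70°) = 0.07007 I₀.
I₄ = I₃ cos²(18° − 60°) = 0.07007 I₀ · cos²(42°) = 0.0387 I₀.
I₅ = I₄ cos²(48° − 18°) = 0.0387 I₀ · cos²(30°) = 0.02902 I₀.
That is 2.902% of the incident intensity.

≈ 2.90%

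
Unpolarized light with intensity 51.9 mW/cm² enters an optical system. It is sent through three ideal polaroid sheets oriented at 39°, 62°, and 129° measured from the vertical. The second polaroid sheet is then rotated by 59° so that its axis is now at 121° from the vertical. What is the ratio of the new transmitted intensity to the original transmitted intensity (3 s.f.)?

I_new/I_old ≈ 0.147

Before rotation:
Unpolarized light through the first polarizer → I₁ = ½ I₀, now polarized at 39°.
I₂ = I₁ cos²(62° − 39°) = 0.5 I₀ · cos²(23°) = 0.4237 I₀.
I₃ = I₂ cos²(129° − 62°) = 0.4237 I₀ · cos²(67°) = 0.06468 I₀.
After rotation:
Unpolarized light through the first polarizer → I₁ = ½ I₀, now polarized at 39°.
I₂ = I₁ cos²(121° − 39°) = 0.5 I₀ · cos²(82°) = 0.009685 I₀.
I₃ = I₂ cos²(129° − 121°) = 0.009685 I₀ · cos²(8°) = 0.009497 I₀.
Ratio = 0.009497 / 0.06468 = 0.1468.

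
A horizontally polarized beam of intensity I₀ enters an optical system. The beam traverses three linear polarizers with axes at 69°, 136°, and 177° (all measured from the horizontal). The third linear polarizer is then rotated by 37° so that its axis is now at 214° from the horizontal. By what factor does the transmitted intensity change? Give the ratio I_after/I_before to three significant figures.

Before rotation:
By Malus's law, I₁ = I₀ cos²(69° − 0°) = I₀ cos²(69°) = 0.1284 I₀.
I₂ = I₁ cos²(136° − 69°) = 0.1284 I₀ · cos²(67°) = 0.01961 I₀.
I₃ = I₂ cos²(177° − 136°) = 0.01961 I₀ · cos²(41°) = 0.01117 I₀.
After rotation:
I₁ = I₀ cos²(69° − 0°) = I₀ cos²(69°) = 0.1284 I₀.
I₂ = I₁ cos²(136° − 69°) = 0.1284 I₀ · cos²(67°) = 0.01961 I₀.
I₃ = I₂ cos²(214° − 136°) = 0.01961 I₀ · cos²(78°) = 0.0008476 I₀.
Ratio = 0.0008476 / 0.01117 = 0.07589.

I_new/I_old ≈ 0.0759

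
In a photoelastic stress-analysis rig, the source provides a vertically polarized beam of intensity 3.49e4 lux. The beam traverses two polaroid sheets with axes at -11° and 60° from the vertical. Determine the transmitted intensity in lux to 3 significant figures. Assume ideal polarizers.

I₁ = 3.49e4 lux · cos²(11°) = 3.363e+04 lux.
I₂ = I₁ · cos²(71°) = 3.363e+04 · 0.106 = 3565 lux.

I ≈ 3560 lux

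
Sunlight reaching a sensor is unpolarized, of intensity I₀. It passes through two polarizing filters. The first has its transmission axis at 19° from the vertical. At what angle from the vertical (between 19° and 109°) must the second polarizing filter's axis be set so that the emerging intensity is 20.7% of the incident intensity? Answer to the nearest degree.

θ ≈ 69°

Unpolarized light through the first polarizer → I₁ = ½ I₀, now polarized at 19°.
Need I₂/I₀ = 0.207, so cos²(θ − 19°) = 0.207 / 0.5 = 0.414.
θ − 19° = arccos(√0.414) = 50.0°, giving θ ≈ 19 + 50.0 = 69.0°.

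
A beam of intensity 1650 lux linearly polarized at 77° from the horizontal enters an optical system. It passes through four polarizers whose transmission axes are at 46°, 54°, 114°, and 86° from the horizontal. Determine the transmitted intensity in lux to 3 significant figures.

I₁ = 1650 lux · cos²(31°) = 1212 lux.
I₂ = I₁ · cos²(8°) = 1212 · 0.9806 = 1189 lux.
I₃ = I₂ · cos²(60°) = 1189 · 0.25 = 297.2 lux.
I₄ = I₃ · cos²(28°) = 297.2 · 0.7796 = 231.7 lux.

I ≈ 232 lux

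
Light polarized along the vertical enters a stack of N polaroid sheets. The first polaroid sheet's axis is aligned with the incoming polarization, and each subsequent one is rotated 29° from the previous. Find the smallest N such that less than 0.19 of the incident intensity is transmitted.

N = 8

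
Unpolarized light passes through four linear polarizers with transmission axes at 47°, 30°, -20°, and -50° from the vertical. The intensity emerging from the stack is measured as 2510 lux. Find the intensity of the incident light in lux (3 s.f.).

I₀ ≈ 1.77e4 lux

Unpolarized light through the first polarizer → I₁ = ½ I₀, now polarized at 47°.
I₂ = I₁ cos²(30° − 47°) = 0.5 I₀ · cos²(17°) = 0.4573 I₀.
I₃ = I₂ cos²(-20° − 30°) = 0.4573 I₀ · cos²(50°) = 0.1889 I₀.
I₄ = I₃ cos²(-50° + 20°) = 0.1889 I₀ · cos²(30°) = 0.1417 I₀.
So 2510 lux = 0.1417 I₀, giving I₀ = 2510/0.1417 = 1.771e+04 lux.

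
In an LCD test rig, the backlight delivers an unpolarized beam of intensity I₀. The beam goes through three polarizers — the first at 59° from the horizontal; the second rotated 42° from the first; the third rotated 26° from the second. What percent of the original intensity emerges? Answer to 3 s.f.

Unpolarized light through the first polarizer → I₁ = ½ I₀, now polarized at 59°.
I₂ = I₁ cos²(42°) = 0.5 · 0.5523 I₀ = 0.2761 I₀.
I₃ = I₂ cos²(26°) = 0.2761 · 0.8078 I₀ = 0.2231 I₀.
That is 22.31% of the incident intensity.

≈ 22.3%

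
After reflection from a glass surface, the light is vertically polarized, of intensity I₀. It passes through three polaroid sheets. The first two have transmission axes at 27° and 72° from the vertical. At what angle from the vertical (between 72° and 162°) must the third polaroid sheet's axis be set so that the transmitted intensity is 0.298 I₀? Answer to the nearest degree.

By Malus's law, I₁ = I₀ cos²(27° − 0°) = I₀ cos²(27°) = 0.7939 I₀.
I₂ = I₁ cos²(72° − 27°) = 0.7939 I₀ · cos²(45°) = 0.3969 I₀.
Need I₃/I₀ = 0.298, so cos²(θ − 72°) = 0.298 / 0.3969 = 0.7507.
θ − 72° = arccos(√0.7507) = 30.0°, giving θ ≈ 72 + 30.0 = 102.0°.

θ ≈ 102°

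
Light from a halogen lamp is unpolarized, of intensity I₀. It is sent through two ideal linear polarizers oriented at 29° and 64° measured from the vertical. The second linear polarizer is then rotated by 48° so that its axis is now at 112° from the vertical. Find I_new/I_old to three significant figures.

Before rotation:
Unpolarized light through the first polarizer → I₁ = ½ I₀, now polarized at 29°.
I₂ = I₁ cos²(64° − 29°) = 0.5 I₀ · cos²(35°) = 0.3355 I₀.
After rotation:
Unpolarized light through the first polarizer → I₁ = ½ I₀, now polarized at 29°.
I₂ = I₁ cos²(112° − 29°) = 0.5 I₀ · cos²(83°) = 0.007426 I₀.
Ratio = 0.007426 / 0.3355 = 0.02213.

I_new/I_old ≈ 0.0221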